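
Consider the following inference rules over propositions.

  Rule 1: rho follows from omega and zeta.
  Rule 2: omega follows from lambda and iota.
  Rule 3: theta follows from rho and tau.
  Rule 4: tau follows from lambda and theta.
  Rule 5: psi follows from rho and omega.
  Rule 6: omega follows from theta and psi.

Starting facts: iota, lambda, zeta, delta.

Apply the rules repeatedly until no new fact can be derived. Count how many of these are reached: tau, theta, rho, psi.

2

lambda and iota hold, so omega follows (Rule 2).
omega and zeta hold, so rho follows (Rule 1).
rho and omega hold, so psi follows (Rule 5).
tau would need lambda and theta (Rule 4), but theta is never established.
theta would need rho and tau (Rule 3), but tau is never established.
rho: reached.
psi: reached.
Reached: rho and psi — 2 of the 4.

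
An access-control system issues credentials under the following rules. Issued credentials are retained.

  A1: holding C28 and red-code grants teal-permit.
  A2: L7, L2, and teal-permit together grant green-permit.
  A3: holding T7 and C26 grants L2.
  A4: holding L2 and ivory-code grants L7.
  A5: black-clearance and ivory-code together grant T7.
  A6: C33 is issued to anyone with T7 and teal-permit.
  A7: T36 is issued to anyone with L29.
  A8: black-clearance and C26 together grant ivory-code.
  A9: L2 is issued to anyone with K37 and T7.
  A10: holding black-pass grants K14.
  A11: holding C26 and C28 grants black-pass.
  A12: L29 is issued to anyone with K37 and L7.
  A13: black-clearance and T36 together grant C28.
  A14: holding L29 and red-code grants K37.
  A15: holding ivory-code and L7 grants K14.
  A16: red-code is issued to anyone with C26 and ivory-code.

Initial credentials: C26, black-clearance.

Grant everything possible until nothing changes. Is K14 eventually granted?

Yes

Holding black-clearance and C26 grants ivory-code (A8).
Holding black-clearance and ivory-code grants T7 (A5).
Holding T7 and C26 grants L2 (A3).
Holding L2 and ivory-code grants L7 (A4).
Holding ivory-code and L7 grants K14 (A15).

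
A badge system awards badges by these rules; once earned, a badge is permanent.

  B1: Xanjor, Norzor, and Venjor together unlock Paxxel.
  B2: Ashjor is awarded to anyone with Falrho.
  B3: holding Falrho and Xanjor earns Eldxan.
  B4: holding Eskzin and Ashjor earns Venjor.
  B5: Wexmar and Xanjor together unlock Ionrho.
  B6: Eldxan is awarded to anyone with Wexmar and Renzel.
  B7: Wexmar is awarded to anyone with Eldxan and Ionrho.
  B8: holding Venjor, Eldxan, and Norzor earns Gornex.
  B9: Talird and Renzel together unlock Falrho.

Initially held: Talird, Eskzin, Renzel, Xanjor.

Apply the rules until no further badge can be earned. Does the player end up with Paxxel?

Paxxel would need Xanjor, Norzor, and Venjor (B1), but Norzor is never earned.

No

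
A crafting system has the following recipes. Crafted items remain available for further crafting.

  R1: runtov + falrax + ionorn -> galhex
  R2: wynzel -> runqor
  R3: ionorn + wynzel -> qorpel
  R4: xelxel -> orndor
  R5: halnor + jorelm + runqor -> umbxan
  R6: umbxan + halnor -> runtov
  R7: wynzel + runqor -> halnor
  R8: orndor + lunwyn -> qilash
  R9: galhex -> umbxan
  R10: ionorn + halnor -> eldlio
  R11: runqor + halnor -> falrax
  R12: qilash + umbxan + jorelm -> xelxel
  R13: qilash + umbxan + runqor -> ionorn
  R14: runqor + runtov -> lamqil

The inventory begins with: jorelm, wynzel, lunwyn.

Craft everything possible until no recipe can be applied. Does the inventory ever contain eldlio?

No

eldlio would need ionorn and halnor (R10), but ionorn is never obtained.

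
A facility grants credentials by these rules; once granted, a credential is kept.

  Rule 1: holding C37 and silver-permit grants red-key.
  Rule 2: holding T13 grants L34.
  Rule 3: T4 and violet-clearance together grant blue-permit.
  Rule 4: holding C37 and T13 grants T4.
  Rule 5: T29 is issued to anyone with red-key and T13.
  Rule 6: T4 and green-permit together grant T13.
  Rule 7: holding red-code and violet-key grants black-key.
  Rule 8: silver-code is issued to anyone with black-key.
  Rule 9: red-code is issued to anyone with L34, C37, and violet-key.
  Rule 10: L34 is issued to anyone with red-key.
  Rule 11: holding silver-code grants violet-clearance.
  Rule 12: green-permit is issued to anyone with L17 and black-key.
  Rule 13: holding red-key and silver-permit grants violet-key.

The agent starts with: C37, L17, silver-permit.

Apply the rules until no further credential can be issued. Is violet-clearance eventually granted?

Holding C37 and silver-permit grants red-key (Rule 1).
Holding red-key and silver-permit grants violet-key (Rule 13).
Holding red-key grants L34 (Rule 10).
Holding L34, C37, and violet-key grants red-code (Rule 9).
Holding red-code and violet-key grants black-key (Rule 7).
Holding black-key grants silver-code (Rule 8).
Holding silver-code grants violet-clearance (Rule 11).

Yes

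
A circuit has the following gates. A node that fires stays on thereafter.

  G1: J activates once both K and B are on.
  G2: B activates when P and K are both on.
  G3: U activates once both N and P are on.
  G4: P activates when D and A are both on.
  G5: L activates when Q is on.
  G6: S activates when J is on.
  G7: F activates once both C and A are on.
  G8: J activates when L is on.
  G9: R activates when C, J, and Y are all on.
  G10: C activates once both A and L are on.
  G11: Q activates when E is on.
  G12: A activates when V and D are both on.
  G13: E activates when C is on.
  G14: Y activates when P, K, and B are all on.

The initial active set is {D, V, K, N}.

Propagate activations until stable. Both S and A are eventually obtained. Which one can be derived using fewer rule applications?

A

A: G12: V and D on → A on. [1 rule application]
S: V and D are on, so A activates (G12). D and A are on, so P activates (G4). G2: P and K on → B on. G1: K and B on → J on. G6: J on → S on. [5 rule applications]
A needs fewer.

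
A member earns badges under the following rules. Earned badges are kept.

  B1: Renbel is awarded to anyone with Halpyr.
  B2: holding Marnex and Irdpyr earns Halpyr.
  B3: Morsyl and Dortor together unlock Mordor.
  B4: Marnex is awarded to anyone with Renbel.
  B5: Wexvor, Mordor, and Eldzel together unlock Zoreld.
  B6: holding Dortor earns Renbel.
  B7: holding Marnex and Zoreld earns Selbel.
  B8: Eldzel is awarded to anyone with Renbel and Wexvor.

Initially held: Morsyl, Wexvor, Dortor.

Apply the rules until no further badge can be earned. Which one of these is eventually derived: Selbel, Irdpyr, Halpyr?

Selbel

With Dortor, Renbel is earned (B6).
With Morsyl and Dortor, Mordor is earned (B3).
With Renbel and Wexvor, Eldzel is earned (B8).
With Renbel, Marnex is earned (B4).
With Wexvor, Mordor, and Eldzel, Zoreld is earned (B5).
With Marnex and Zoreld, Selbel is earned (B7).
Halpyr would need Marnex and Irdpyr (B2), but Irdpyr is never earned. No rule produces Irdpyr, and it is not given.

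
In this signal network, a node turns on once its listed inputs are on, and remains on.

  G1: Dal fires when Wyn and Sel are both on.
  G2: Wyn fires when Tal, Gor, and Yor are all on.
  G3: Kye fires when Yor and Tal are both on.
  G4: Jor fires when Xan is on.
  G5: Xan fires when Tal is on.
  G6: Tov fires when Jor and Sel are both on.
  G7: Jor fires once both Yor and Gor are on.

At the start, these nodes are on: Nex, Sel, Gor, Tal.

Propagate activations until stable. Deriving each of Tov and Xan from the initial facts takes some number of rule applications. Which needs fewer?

Xan: Tal is on, so Xan fires (G5). [1 rule application]
Tov: Tal is on, so Xan fires (G5). Xan is on, so Jor fires (G4). G6: Jor and Sel on → Tov on. [3 rule applications]
Xan needs fewer.

Xan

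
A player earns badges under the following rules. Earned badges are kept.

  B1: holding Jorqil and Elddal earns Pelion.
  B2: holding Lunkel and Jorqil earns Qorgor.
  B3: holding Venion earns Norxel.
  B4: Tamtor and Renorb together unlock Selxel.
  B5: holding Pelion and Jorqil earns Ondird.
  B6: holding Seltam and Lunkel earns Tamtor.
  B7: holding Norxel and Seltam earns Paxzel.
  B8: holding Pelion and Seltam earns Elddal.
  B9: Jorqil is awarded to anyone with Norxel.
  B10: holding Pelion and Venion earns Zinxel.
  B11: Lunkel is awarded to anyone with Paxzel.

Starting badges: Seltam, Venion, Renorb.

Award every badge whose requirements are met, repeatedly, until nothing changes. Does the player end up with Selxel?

With Venion, Norxel is earned (B3).
With Norxel and Seltam, Paxzel is earned (B7).
With Paxzel, Lunkel is earned (B11).
With Seltam and Lunkel, Tamtor is earned (B6).
With Tamtor and Renorb, Selxel is earned (B4).

Yes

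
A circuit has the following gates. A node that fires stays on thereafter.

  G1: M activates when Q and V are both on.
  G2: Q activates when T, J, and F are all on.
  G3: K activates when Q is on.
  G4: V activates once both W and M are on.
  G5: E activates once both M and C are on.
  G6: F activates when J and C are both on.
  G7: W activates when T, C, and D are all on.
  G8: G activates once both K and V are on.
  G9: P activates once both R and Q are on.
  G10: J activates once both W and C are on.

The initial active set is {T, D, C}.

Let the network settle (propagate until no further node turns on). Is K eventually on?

Yes

G7: T, C, and D on → W on.
W and C are on, so J activates (G10).
G6: J and C on → F on.
G2: T, J, and F on → Q on.
Q is on, so K activates (G3).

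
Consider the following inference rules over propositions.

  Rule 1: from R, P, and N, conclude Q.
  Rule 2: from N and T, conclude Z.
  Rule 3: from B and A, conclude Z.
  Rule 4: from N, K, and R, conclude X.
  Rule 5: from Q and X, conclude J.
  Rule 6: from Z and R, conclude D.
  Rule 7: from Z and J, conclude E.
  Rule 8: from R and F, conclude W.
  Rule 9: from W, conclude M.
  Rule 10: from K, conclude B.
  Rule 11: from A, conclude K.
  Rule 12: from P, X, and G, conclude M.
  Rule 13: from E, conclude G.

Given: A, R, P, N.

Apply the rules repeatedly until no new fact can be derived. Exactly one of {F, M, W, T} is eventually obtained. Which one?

M

From R, P, and N, Rule 1 gives Q.
From A, Rule 11 gives K.
K holds, so B follows (Rule 10).
N, K, and R hold, so X follows (Rule 4).
Q and X hold, so J follows (Rule 5).
From B and A, Rule 3 gives Z.
From Z and J, Rule 7 gives E.
E holds, so G follows (Rule 13).
P, X, and G hold, so M follows (Rule 12).
W would need R and F (Rule 8), but F is never established. No rule produces F, and it is not given. No rule produces T, and it is not given.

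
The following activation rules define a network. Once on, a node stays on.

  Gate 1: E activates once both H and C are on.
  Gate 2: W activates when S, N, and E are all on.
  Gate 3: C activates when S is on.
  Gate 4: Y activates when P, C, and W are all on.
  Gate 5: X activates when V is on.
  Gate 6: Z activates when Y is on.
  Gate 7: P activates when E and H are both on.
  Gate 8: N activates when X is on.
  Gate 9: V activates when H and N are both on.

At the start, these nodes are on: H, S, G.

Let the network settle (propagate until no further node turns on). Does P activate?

Yes

S is on, so C activates (Gate 3).
Gate 1: H and C on → E on.
E and H are on, so P activates (Gate 7).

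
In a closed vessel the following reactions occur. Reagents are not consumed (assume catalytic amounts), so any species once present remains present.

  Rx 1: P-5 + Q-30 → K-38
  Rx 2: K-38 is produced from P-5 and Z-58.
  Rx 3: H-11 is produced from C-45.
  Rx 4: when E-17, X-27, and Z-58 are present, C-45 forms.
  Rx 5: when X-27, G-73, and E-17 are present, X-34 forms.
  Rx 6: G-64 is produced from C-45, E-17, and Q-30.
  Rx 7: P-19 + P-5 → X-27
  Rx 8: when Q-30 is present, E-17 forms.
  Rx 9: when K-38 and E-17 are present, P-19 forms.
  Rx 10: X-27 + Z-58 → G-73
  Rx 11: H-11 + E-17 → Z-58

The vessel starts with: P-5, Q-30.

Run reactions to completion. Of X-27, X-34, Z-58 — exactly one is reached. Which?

Q-30 present → E-17 forms (Rx 8).
P-5 and Q-30 present → K-38 forms (Rx 1).
K-38 and E-17 present → P-19 forms (Rx 9).
P-19 and P-5 present → X-27 forms (Rx 7).
X-34 would need X-27, G-73, and E-17 (Rx 5), but G-73 never forms. Z-58 would need H-11 and E-17 (Rx 11), but H-11 never forms.

X-27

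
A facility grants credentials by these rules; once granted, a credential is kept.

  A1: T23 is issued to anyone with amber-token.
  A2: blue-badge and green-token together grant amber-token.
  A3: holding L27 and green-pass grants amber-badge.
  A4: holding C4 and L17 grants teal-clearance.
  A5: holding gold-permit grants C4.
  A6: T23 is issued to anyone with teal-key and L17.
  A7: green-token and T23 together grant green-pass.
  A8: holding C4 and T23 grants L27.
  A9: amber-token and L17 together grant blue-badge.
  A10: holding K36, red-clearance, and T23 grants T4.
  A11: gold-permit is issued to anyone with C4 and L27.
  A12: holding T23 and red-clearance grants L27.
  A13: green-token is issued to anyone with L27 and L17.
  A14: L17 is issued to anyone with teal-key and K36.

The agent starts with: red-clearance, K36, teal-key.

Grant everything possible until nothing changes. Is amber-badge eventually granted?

Holding teal-key and K36 grants L17 (A14).
Holding teal-key and L17 grants T23 (A6).
Holding T23 and red-clearance grants L27 (A12).
Holding L27 and L17 grants green-token (A13).
Holding green-token and T23 grants green-pass (A7).
Holding L27 and green-pass grants amber-badge (A3).

Yes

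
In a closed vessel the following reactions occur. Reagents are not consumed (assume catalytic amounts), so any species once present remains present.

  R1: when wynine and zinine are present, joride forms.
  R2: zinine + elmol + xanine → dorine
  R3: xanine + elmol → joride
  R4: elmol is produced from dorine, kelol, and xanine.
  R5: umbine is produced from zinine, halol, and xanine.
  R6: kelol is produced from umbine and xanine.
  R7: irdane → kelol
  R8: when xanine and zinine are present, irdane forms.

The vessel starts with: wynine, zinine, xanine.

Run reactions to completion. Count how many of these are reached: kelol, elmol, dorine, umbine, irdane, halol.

2

xanine and zinine present → irdane forms (R8).
irdane present → kelol forms (R7).
kelol: reached.
elmol would need dorine, kelol, and xanine (R4), but dorine never forms.
dorine would need zinine, elmol, and xanine (R2), but elmol never forms.
umbine would need zinine, halol, and xanine (R5), but halol never forms.
irdane: reached.
No rule produces halol, and it is not given.
Reached: kelol and irdane — 2 of the 6.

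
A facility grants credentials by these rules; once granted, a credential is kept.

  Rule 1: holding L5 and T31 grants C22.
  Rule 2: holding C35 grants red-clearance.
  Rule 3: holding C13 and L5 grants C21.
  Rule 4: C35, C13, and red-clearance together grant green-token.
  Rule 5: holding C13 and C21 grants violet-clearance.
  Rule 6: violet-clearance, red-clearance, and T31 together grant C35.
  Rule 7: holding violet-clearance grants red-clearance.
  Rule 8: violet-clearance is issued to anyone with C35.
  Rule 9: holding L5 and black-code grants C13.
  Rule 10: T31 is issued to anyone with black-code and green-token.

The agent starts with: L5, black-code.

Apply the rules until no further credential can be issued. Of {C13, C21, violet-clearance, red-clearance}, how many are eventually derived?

4

Holding L5 and black-code grants C13 (Rule 9).
Holding C13 and L5 grants C21 (Rule 3).
Holding C13 and C21 grants violet-clearance (Rule 5).
Holding violet-clearance grants red-clearance (Rule 7).
C13: reached.
C21: reached.
violet-clearance: reached.
red-clearance: reached.
All 4 are reached.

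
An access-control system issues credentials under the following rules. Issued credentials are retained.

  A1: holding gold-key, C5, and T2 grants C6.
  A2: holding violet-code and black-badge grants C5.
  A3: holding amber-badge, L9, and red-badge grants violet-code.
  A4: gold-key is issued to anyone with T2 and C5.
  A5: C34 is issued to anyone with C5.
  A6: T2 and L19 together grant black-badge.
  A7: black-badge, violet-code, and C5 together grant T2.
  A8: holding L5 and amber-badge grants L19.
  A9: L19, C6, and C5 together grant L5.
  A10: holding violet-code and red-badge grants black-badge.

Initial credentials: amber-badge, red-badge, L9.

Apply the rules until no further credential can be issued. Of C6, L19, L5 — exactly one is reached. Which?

Holding amber-badge, L9, and red-badge grants violet-code (A3).
Holding violet-code and red-badge grants black-badge (A10).
Holding violet-code and black-badge grants C5 (A2).
Holding black-badge, violet-code, and C5 grants T2 (A7).
Holding T2 and C5 grants gold-key (A4).
Holding gold-key, C5, and T2 grants C6 (A1).
L19 would need L5 and amber-badge (A8), but L5 is never granted. L5 would need L19, C6, and C5 (A9), but L19 is never granted.

C6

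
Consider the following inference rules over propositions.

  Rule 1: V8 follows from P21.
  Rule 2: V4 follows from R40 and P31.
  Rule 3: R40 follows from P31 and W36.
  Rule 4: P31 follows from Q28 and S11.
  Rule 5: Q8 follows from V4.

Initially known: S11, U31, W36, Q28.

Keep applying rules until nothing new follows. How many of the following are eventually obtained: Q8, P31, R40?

3

From Q28 and S11, Rule 4 gives P31.
From P31 and W36, Rule 3 gives R40.
From R40 and P31, Rule 2 gives V4.
V4 holds, so Q8 follows (Rule 5).
Q8: reached.
P31: reached.
R40: reached.
All 3 are reached.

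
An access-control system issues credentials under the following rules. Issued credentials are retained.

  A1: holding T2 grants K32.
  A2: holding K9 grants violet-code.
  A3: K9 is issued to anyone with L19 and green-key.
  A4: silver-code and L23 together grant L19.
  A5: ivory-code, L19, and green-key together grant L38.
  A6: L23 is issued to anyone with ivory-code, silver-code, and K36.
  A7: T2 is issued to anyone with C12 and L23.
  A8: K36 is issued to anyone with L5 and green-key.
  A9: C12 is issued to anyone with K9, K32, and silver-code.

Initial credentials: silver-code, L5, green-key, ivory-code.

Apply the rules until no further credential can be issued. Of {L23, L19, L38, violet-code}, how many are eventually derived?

4

Holding L5 and green-key grants K36 (A8).
Holding ivory-code, silver-code, and K36 grants L23 (A6).
Holding silver-code and L23 grants L19 (A4).
Holding L19 and green-key grants K9 (A3).
Holding ivory-code, L19, and green-key grants L38 (A5).
Holding K9 grants violet-code (A2).
L23: reached.
L19: reached.
L38: reached.
violet-code: reached.
All 4 are reached.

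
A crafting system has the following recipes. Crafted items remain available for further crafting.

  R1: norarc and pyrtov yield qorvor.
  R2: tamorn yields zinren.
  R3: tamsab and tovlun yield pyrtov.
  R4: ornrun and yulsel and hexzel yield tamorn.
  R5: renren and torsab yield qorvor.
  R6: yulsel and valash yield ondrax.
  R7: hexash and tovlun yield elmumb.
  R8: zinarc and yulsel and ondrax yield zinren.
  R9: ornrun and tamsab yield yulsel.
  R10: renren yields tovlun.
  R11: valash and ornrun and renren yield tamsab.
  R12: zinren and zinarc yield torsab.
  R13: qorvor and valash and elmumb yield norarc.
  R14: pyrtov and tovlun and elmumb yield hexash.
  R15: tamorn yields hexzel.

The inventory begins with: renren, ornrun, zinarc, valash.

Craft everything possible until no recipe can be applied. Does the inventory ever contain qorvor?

Yes

Using R11, valash, ornrun, and renren make tamsab.
Using R9, ornrun and tamsab make yulsel.
Using R6, yulsel and valash make ondrax.
Using R8, zinarc, yulsel, and ondrax make zinren.
zinren and zinarc → torsab (R12).
renren and torsab → qorvor (R5).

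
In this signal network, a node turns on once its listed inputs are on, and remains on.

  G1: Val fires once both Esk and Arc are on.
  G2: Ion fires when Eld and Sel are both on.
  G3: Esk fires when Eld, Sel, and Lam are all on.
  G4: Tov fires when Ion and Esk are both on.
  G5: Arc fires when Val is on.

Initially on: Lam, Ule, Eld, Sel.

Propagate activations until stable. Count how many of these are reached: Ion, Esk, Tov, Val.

3

Eld and Sel are on, so Ion fires (G2).
Eld, Sel, and Lam are on, so Esk fires (G3).
G4: Ion and Esk on → Tov on.
Ion: reached.
Esk: reached.
Tov: reached.
Val would need Esk and Arc (G1), but Arc never turns on.
Reached: Ion, Esk, and Tov — 3 of the 4.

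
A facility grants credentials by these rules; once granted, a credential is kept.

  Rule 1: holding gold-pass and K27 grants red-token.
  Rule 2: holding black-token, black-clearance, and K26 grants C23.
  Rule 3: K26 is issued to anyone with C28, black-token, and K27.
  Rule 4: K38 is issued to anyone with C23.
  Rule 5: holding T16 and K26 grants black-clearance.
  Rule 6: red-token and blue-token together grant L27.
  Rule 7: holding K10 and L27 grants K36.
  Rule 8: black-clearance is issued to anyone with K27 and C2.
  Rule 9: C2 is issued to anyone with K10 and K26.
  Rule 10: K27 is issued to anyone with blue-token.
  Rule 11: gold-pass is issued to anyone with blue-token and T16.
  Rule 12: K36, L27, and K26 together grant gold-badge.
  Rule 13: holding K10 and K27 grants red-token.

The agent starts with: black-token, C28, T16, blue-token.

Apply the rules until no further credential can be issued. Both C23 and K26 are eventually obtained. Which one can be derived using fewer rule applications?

K26: Holding blue-token grants K27 (Rule 10). Holding C28, black-token, and K27 grants K26 (Rule 3). [2 rule applications]
C23: Holding blue-token grants K27 (Rule 10). Holding C28, black-token, and K27 grants K26 (Rule 3). Holding T16 and K26 grants black-clearance (Rule 5). Holding black-token, black-clearance, and K26 grants C23 (Rule 2). [4 rule applications]
K26 needs fewer.

K26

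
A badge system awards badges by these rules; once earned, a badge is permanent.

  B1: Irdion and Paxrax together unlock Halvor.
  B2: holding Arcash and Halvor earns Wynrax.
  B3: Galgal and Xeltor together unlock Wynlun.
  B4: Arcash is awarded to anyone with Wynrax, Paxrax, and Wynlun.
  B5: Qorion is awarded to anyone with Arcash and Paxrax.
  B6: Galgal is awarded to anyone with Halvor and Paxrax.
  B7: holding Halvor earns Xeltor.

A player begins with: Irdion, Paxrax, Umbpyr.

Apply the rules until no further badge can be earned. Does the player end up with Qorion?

Qorion would need Arcash and Paxrax (B5), but Arcash is never earned.

No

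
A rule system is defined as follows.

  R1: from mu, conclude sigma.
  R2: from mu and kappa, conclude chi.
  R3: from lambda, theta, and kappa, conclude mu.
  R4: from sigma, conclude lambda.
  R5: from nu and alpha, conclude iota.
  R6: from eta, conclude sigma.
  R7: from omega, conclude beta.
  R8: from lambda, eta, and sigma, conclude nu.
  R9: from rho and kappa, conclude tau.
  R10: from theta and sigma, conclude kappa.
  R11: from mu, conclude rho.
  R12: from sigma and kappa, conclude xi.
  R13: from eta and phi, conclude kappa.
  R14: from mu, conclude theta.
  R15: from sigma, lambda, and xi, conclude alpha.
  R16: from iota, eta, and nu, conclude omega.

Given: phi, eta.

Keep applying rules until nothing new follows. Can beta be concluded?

Yes

From eta and phi, R13 gives kappa.
eta holds, so sigma follows (R6).
sigma holds, so lambda follows (R4).
From sigma and kappa, R12 gives xi.
From sigma, lambda, and xi, R15 gives alpha.
From lambda, eta, and sigma, R8 gives nu.
From nu and alpha, R5 gives iota.
iota, eta, and nu hold, so omega follows (R16).
From omega, R7 gives beta.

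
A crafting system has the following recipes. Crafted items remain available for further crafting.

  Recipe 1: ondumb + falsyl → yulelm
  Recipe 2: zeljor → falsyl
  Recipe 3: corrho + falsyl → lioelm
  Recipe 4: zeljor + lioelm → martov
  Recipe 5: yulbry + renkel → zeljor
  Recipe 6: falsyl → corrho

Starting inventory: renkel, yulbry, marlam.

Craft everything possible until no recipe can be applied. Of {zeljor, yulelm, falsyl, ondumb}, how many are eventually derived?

Using Recipe 5, yulbry and renkel make zeljor.
Using Recipe 2, zeljor makes falsyl.
zeljor: reached.
yulelm would need ondumb and falsyl (Recipe 1), but ondumb is never obtained.
falsyl: reached.
No rule produces ondumb, and it is not given.
Reached: zeljor and falsyl — 2 of the 4.

2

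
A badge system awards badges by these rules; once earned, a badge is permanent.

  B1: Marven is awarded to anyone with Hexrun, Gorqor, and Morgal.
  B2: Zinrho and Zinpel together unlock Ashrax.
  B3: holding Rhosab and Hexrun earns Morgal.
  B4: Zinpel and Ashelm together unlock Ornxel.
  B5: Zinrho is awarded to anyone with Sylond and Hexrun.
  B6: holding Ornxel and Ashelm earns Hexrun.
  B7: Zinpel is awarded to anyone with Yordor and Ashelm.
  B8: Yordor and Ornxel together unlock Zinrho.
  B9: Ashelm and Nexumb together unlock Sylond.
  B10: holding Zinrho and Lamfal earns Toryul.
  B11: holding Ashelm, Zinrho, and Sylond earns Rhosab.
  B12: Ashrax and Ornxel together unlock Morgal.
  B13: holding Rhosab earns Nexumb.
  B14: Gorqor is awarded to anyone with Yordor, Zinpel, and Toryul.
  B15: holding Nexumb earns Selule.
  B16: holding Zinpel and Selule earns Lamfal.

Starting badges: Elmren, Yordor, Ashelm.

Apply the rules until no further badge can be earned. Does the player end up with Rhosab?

No

Rhosab would need Ashelm, Zinrho, and Sylond (B11), but Sylond is never earned.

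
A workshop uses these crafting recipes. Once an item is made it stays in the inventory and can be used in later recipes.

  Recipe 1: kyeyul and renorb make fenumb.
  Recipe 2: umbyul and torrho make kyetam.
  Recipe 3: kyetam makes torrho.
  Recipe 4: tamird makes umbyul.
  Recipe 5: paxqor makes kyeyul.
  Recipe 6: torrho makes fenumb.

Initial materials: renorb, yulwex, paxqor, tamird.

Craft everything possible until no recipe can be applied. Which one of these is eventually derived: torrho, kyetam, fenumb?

paxqor → kyeyul (Recipe 5).
kyeyul and renorb → fenumb (Recipe 1).
torrho would need kyetam (Recipe 3), but kyetam is never obtained. kyetam would need umbyul and torrho (Recipe 2), but torrho is never obtained.

fenumb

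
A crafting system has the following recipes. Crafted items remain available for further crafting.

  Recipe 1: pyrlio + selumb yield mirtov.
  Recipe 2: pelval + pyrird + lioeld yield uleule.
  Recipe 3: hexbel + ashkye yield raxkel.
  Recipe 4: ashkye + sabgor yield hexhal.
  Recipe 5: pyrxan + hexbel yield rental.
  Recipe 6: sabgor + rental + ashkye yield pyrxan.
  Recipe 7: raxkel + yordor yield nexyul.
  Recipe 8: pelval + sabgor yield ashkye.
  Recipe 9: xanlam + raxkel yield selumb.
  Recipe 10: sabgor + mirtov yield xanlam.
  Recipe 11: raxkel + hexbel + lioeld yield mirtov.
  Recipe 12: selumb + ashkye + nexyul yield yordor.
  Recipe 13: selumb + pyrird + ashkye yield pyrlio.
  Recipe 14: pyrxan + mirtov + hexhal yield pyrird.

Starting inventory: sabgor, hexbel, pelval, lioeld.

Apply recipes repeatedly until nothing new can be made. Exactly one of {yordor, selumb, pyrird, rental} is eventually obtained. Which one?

Using Recipe 8, pelval and sabgor make ashkye.
hexbel + ashkye → raxkel (Recipe 3).
raxkel + hexbel + lioeld → mirtov (Recipe 11).
sabgor + mirtov → xanlam (Recipe 10).
Using Recipe 9, xanlam and raxkel make selumb.
yordor would need selumb, ashkye, and nexyul (Recipe 12), but nexyul is never obtained. pyrird would need pyrxan, mirtov, and hexhal (Recipe 14), but pyrxan is never obtained. rental would need pyrxan and hexbel (Recipe 5), but pyrxan is never obtained.

selumb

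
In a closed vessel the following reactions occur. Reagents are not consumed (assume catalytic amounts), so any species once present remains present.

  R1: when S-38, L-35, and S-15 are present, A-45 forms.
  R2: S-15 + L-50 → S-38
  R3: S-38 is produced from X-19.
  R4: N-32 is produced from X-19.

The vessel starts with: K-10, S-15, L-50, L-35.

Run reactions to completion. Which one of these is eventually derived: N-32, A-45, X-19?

A-45

S-15 and L-50 present → S-38 forms (R2).
S-38, L-35, and S-15 present → A-45 forms (R1).
N-32 would need X-19 (R4), but X-19 never forms. No rule produces X-19, and it is not given.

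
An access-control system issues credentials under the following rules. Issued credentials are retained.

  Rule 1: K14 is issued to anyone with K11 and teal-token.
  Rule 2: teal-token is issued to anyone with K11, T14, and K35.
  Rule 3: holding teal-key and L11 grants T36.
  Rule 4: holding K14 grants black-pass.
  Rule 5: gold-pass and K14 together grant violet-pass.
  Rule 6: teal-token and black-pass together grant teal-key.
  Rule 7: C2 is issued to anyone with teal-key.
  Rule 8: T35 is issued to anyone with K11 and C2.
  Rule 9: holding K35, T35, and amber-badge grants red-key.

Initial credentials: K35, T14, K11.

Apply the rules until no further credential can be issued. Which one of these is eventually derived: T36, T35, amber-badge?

Holding K11, T14, and K35 grants teal-token (Rule 2).
Holding K11 and teal-token grants K14 (Rule 1).
Holding K14 grants black-pass (Rule 4).
Holding teal-token and black-pass grants teal-key (Rule 6).
Holding teal-key grants C2 (Rule 7).
Holding K11 and C2 grants T35 (Rule 8).
T36 would need teal-key and L11 (Rule 3), but L11 is never granted. No rule produces amber-badge, and it is not given.

T35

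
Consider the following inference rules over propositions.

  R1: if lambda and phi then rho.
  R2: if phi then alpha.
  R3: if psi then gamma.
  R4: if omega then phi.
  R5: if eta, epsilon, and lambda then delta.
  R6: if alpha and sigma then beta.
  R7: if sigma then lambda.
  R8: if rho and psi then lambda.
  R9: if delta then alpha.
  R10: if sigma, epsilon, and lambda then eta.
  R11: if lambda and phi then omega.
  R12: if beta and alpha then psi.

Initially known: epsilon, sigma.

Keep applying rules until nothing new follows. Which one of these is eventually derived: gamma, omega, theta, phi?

From sigma, R7 gives lambda.
sigma, epsilon, and lambda hold, so eta follows (R10).
eta, epsilon, and lambda hold, so delta follows (R5).
From delta, R9 gives alpha.
From alpha and sigma, R6 gives beta.
From beta and alpha, R12 gives psi.
psi holds, so gamma follows (R3).
phi would need omega (R4), but omega is never established. No rule produces theta, and it is not given. omega would need lambda and phi (R11), but phi is never established.

gamma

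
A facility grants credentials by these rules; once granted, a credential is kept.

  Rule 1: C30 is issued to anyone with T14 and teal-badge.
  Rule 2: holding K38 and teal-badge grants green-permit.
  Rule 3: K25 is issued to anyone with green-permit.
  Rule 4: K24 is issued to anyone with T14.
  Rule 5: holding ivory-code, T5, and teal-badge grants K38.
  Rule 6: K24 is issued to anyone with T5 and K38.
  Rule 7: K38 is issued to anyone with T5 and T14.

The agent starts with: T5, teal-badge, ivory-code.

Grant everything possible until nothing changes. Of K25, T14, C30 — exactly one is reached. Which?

Holding ivory-code, T5, and teal-badge grants K38 (Rule 5).
Holding K38 and teal-badge grants green-permit (Rule 2).
Holding green-permit grants K25 (Rule 3).
C30 would need T14 and teal-badge (Rule 1), but T14 is never granted. No rule produces T14, and it is not given.

K25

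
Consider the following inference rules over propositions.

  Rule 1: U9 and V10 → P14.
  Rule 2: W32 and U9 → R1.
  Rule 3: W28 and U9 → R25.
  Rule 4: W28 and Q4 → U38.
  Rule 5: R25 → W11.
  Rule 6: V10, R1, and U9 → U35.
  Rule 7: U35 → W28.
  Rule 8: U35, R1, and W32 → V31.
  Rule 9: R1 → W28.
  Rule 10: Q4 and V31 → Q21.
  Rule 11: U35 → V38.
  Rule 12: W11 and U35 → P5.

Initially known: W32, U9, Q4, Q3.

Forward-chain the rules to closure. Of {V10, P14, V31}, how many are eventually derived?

No rule produces V10, and it is not given.
P14 would need U9 and V10 (Rule 1), but V10 is never established.
V31 would need U35, R1, and W32 (Rule 8), but U35 is never established.
None of the 3 are reached.

0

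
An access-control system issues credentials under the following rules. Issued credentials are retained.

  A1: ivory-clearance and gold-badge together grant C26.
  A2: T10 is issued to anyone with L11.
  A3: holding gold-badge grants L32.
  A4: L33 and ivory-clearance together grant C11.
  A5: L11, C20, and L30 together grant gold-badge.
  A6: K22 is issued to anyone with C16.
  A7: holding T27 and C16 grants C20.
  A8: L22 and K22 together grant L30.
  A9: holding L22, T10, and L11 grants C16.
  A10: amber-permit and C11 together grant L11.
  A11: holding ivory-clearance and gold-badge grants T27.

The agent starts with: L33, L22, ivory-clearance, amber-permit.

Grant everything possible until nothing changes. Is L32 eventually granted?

L32 would need gold-badge (A3), but gold-badge is never granted.

No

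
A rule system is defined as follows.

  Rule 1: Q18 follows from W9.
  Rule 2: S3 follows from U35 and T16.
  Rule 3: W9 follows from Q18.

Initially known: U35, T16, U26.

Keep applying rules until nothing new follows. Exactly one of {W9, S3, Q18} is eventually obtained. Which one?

S3

U35 and T16 hold, so S3 follows (Rule 2).
Q18 would need W9 (Rule 1), but W9 is never established. W9 would need Q18 (Rule 3), but Q18 is never established.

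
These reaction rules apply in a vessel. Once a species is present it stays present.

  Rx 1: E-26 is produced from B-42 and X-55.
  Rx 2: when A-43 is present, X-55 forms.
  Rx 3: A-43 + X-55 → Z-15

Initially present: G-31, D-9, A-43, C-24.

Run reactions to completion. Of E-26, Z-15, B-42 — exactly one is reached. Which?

A-43 present → X-55 forms (Rx 2).
A-43 and X-55 present → Z-15 forms (Rx 3).
No rule produces B-42, and it is not given. E-26 would need B-42 and X-55 (Rx 1), but B-42 never forms.

Z-15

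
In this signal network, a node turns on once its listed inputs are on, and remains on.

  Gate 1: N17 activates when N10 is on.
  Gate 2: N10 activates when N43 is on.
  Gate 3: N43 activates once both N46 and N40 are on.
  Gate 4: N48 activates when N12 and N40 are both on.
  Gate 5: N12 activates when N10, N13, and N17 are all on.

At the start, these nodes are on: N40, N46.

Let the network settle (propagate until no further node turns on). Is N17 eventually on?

Yes

Gate 3: N46 and N40 on → N43 on.
N43 is on, so N10 activates (Gate 2).
N10 is on, so N17 activates (Gate 1).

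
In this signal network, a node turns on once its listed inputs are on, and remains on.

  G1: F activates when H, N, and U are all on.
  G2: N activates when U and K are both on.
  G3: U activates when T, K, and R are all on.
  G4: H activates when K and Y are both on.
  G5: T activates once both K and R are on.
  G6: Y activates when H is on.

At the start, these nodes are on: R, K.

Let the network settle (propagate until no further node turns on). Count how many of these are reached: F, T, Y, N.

2

K and R are on, so T activates (G5).
G3: T, K, and R on → U on.
G2: U and K on → N on.
F would need H, N, and U (G1), but H never turns on.
T: reached.
Y would need H (G6), but H never turns on.
N: reached.
Reached: T and N — 2 of the 4.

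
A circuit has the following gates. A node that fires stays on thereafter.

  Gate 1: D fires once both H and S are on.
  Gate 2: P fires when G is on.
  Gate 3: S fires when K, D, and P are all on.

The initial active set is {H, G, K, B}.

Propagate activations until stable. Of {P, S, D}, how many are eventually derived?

1

G is on, so P fires (Gate 2).
P: reached.
S would need K, D, and P (Gate 3), but D never turns on.
D would need H and S (Gate 1), but S never turns on.
Reached: P — 1 of the 3.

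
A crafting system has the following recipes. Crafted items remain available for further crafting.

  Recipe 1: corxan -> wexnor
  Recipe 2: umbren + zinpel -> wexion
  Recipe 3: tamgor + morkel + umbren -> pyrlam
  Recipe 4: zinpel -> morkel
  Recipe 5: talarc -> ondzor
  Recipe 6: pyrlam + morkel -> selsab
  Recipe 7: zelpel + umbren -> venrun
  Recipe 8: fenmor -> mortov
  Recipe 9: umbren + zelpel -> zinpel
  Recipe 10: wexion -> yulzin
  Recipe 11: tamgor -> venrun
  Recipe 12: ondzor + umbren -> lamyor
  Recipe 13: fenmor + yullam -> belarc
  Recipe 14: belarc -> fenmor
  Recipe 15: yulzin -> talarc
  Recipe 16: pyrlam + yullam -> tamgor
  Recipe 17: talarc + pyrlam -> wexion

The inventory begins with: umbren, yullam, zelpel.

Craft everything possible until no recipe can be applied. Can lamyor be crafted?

Yes

Using Recipe 9, umbren and zelpel make zinpel.
umbren + zinpel -> wexion (Recipe 2).
wexion -> yulzin (Recipe 10).
yulzin -> talarc (Recipe 15).
talarc -> ondzor (Recipe 5).
ondzor + umbren -> lamyor (Recipe 12).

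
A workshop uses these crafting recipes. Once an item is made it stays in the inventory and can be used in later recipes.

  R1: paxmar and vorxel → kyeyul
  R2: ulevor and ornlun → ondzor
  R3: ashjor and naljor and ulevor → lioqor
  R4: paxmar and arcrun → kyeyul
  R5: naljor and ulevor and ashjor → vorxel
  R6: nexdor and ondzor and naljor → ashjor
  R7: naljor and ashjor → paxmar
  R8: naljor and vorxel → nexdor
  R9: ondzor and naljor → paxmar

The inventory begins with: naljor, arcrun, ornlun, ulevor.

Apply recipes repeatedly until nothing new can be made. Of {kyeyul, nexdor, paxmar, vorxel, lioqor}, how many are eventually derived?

Using R2, ulevor and ornlun make ondzor.
ondzor and naljor → paxmar (R9).
Using R4, paxmar and arcrun make kyeyul.
kyeyul: reached.
nexdor would need naljor and vorxel (R8), but vorxel is never obtained.
paxmar: reached.
vorxel would need naljor, ulevor, and ashjor (R5), but ashjor is never obtained.
lioqor would need ashjor, naljor, and ulevor (R3), but ashjor is never obtained.
Reached: kyeyul and paxmar — 2 of the 5.

2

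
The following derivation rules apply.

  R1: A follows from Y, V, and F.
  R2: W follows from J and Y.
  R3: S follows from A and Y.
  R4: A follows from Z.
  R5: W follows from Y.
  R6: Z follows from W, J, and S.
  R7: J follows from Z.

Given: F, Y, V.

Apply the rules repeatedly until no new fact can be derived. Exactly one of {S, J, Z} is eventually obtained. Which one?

From Y, V, and F, R1 gives A.
From A and Y, R3 gives S.
J would need Z (R7), but Z is never established. Z would need W, J, and S (R6), but J is never established.

S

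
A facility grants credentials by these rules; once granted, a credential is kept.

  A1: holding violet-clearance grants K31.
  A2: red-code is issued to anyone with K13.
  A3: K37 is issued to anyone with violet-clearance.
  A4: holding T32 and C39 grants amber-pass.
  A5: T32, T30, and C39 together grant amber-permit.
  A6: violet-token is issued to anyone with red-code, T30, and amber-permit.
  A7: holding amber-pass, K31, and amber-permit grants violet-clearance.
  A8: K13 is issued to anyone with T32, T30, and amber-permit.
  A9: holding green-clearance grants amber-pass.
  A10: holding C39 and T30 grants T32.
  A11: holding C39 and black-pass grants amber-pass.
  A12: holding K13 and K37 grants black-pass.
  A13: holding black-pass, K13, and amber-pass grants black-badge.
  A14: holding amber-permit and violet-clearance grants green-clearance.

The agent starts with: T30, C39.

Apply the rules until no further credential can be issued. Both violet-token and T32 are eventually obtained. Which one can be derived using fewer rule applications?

T32

T32: Holding C39 and T30 grants T32 (A10). [1 rule application]
violet-token: Holding C39 and T30 grants T32 (A10). Holding T32, T30, and C39 grants amber-permit (A5). Holding T32, T30, and amber-permit grants K13 (A8). Holding K13 grants red-code (A2). Holding red-code, T30, and amber-permit grants violet-token (A6). [5 rule applications]
T32 needs fewer.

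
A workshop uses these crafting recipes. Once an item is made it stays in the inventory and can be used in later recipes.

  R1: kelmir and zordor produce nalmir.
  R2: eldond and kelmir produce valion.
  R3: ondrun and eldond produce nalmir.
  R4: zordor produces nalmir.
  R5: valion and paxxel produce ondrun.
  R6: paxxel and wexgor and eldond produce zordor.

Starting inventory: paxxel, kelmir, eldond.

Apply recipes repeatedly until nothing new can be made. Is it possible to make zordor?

zordor would need paxxel, wexgor, and eldond (R6), but wexgor is never obtained.

No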